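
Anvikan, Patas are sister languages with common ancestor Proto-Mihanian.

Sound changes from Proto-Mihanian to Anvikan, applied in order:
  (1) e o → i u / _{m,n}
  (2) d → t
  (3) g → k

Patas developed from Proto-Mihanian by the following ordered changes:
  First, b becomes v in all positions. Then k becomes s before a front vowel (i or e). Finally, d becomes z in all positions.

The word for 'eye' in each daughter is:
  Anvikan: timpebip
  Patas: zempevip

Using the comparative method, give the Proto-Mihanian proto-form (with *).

Position 1: Anvikan has t, Patas has z. Taking the neighbouring segments as reconstructed: Anvikan t could go back to *t or *d; Patas z could go back to *d or *z — the one source consistent with every daughter is *d.
Position 2: Anvikan has i, Patas has e. Patas preserves e here (none of its changes turn any other segment into e), so the proto-segment is *e.
This points to *dempebip. Verify forward in each daughter:
Anvikan: *dempebip > dimpebip > timpebip  (by pre-nasal raising, unconditioned shift)
Patas: *dempebip
  dempebip → dempevip   [unconditioned shift]
  dempevip (rule 2 does not apply)
  dempevip → zempevip   [unconditioned shift]
  giving Patas zempevip.
Only *dempebip yields all of Anvikan timpebip, Patas zempevip.

*dempebip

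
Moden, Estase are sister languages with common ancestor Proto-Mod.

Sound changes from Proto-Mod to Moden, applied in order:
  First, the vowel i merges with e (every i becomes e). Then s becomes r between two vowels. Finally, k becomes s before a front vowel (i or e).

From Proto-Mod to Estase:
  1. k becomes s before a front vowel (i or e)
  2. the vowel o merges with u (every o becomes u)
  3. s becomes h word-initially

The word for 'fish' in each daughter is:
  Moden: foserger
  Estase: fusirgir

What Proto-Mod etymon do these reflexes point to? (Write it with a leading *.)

Position 3: Moden has s, Estase has s. Taking the neighbouring segments as reconstructed: Moden s can only go back to *k; Estase s could go back to *k or *s — the one source consistent with every daughter is *k.
Position 4: Moden has e, Estase has i. Estase preserves i here (none of its changes turn any other segment into i), so the proto-segment is *i.
Verify the candidate proto-form against each daughter:
Moden: start from *fokirgir.
  rule 1 (vowel merger): fokirgir → fokerger
  rule 2: no change — fokerger
  rule 3 (palatalisation): fokerger → foserger
  ⇒ Moden foserger
Estase: *fokirgir
  fokirgir → fosirgir   [palatalisation]
  fosirgir → fusirgir   [vowel merger]
  fusirgir (rule 3 does not apply)
  giving Estase fusirgir.
No other proto-form is consistent with every reflex, so the reconstruction is *fokirgir.

*fokirgir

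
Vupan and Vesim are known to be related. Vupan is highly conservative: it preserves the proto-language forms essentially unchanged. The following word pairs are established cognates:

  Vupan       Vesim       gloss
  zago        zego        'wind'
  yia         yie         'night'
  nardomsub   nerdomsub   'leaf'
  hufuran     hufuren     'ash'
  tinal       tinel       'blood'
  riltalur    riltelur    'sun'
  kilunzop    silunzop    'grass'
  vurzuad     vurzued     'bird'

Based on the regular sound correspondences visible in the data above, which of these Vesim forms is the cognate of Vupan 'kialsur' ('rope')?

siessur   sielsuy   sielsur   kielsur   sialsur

kilunzop ~ silunzop — Vupan k corresponds to Vesim s word-initially before a front vowel.
vurzuad ~ vurzued — Vupan a corresponds to Vesim e after a vowel, before a consonant other than r, m, n, p, b, f, v.
Applying these to Vupan 'kialsur':
  kialsur → sialsur   (k→s word-initially before a front vowel)
  sialsur → sielsur   (a→e after a vowel, before a consonant other than r, m, n, p, b, f, v)
So the Vesim cognate is 'sielsur'.

sielsur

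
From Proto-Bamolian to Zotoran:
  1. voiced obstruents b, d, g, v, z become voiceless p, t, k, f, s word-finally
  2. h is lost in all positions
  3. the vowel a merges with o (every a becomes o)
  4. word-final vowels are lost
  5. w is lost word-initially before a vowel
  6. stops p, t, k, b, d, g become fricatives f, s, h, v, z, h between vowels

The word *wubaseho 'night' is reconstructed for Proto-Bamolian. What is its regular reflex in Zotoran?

Zotoran: start from *wubaseho.
  rule 1: no change — wubaseho
  rule 2 (h-loss): wubaseho → wubaseo
  rule 3 (vowel merger): wubaseo → wuboseo
  rule 4 (apocope): wuboseo → wubose
  rule 5 (glide loss): wubose → ubose
  rule 6 (intervocalic lenition): ubose → uvose
  ⇒ Zotoran uvose

uvose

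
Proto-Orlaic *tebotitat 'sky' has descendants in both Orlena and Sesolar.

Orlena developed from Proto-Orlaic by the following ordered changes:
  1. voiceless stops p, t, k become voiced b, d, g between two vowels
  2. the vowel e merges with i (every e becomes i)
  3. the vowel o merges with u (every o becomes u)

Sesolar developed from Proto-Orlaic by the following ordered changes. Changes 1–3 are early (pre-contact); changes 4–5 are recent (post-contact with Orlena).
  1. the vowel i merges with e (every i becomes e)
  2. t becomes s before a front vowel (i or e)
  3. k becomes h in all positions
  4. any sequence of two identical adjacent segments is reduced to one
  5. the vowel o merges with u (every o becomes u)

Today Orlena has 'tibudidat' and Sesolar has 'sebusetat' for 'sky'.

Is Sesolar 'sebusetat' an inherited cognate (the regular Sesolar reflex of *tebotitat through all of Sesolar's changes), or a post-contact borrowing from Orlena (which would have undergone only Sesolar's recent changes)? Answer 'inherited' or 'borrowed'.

If inherited, *tebotitat would pass through all of Sesolar's changes:
Sesolar: start from *tebotitat.
  rule 1 (vowel merger): tebotitat → tebotetat
  rule 2 (palatalisation): tebotetat → sebosetat
  rule 3: no change — sebosetat
  rule 4: no change — sebosetat
  rule 5 (vowel merger): sebosetat → sebusetat
  ⇒ Sesolar sebusetat
If borrowed from Orlena 'tibudidat' after the early changes, it would undergo only the recent ones:
  rule 4 (degemination): no change (tibudidat)
  rule 5 (vowel merger): no change (tibudidat)
  ⇒ as a loan: tibudidat
Sesolar 'sebusetat' matches the inherited outcome exactly, so it is an inherited cognate, not a loan.

inherited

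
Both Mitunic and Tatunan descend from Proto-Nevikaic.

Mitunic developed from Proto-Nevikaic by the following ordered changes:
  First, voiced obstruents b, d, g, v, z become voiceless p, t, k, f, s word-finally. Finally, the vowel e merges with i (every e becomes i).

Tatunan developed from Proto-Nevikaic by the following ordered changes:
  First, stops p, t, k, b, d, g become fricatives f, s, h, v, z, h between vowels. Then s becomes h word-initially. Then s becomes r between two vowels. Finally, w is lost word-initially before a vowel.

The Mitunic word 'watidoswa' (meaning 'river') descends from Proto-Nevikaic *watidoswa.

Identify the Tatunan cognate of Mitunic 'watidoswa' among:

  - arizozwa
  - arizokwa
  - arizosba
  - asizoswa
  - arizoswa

Tatunan: *watidoswa > wasizoswa > warizoswa > arizoswa  (by intervocalic lenition, rhotacism, glide loss)
Among the options, 'arizoswa' alone shows every Tatunan change applied in order.

arizoswa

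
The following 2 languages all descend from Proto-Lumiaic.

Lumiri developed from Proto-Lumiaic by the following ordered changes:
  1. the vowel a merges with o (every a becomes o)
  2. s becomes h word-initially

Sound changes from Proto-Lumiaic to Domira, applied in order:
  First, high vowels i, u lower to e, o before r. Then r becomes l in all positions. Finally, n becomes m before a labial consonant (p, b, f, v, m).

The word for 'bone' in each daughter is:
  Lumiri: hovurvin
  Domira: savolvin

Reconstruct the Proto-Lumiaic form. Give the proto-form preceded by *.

*savurvin

Position 4: Lumiri has u, Domira has o. Lumiri preserves u here (none of its changes turn any other segment into u), so the proto-segment is *u.
Position 1: Lumiri has h, Domira has s. Domira preserves s here (none of its changes turn any other segment into s), so the proto-segment is *s.
Verify the candidate proto-form against each daughter:
Lumiri: start from *savurvin.
  rule 1 (vowel merger): savurvin → sovurvin
  rule 2 (debuccalisation): sovurvin → hovurvin
  ⇒ Lumiri hovurvin
Domira: start from *savurvin.
  rule 1 (pre-rhotic lowering): savurvin → savorvin
  rule 2 (unconditioned shift): savorvin → savolvin
  rule 3: no change — savolvin
  ⇒ Domira savolvin
*savurvin is the unique common source.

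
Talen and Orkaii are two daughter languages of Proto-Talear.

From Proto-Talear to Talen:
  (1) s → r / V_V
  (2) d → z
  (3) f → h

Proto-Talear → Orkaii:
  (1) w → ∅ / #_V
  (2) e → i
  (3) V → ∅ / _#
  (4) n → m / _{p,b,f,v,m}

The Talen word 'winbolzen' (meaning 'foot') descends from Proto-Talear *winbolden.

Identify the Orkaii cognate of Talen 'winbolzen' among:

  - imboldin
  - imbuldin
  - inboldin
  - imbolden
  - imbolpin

imboldin

Orkaii: start from *winbolden.
  rule 1 (glide loss): winbolden → inbolden
  rule 2 (vowel merger): inbolden → inboldin
  rule 3: no change — inboldin
  rule 4 (nasal place assimilation): inboldin → imboldin
  ⇒ Orkaii imboldin
Among the options, 'imboldin' alone shows every Orkaii change applied in order.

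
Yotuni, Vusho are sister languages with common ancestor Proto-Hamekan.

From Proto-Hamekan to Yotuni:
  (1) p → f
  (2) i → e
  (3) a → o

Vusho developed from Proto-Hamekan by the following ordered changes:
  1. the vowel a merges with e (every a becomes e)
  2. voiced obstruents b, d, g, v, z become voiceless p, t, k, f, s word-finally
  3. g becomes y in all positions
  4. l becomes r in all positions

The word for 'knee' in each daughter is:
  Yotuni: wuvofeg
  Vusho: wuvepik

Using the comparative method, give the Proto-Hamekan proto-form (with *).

Position 5: Yotuni has f, Vusho has p. Taking the neighbouring segments as reconstructed: Yotuni f could go back to *p or *f; Vusho p can only go back to *p — the one source consistent with every daughter is *p.
Position 7: Yotuni has g, Vusho has k. Yotuni preserves g here (none of its changes turn any other segment into g), so the proto-segment is *g.
Verify the candidate proto-form against each daughter:
Yotuni: start from *wuvapig.
  rule 1 (unconditioned shift): wuvapig → wuvafig
  rule 2 (vowel merger): wuvafig → wuvafeg
  rule 3 (vowel merger): wuvafeg → wuvofeg
  ⇒ Yotuni wuvofeg
Vusho: *wuvapig
  wuvapig → wuvepig   [vowel merger]
  wuvepig → wuvepik   [final devoicing]
  wuvepik (rule 3 does not apply)
  wuvepik (rule 4 does not apply)
  giving Vusho wuvepik.
Only *wuvapig yields all of Yotuni wuvofeg, Vusho wuvepik.

*wuvapig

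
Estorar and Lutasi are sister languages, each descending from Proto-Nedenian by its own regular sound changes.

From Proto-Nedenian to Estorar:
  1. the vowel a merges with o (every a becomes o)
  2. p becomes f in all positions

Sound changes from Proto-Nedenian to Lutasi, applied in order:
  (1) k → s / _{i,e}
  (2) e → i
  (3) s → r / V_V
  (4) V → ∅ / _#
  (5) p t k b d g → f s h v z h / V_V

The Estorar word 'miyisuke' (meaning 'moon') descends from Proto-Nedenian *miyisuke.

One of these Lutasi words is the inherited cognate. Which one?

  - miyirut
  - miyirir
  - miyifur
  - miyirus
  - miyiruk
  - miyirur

Lutasi: start from *miyisuke.
  rule 1 (palatalisation): miyisuke → miyisuse
  rule 2 (vowel merger): miyisuse → miyisusi
  rule 3 (rhotacism): miyisusi → miyiruri
  rule 4 (apocope): miyiruri → miyirur
  rule 5: no change — miyirur
  ⇒ Lutasi miyirur
Only 'miyirur' matches the regular Lutasi development of *miyisuke.

miyirur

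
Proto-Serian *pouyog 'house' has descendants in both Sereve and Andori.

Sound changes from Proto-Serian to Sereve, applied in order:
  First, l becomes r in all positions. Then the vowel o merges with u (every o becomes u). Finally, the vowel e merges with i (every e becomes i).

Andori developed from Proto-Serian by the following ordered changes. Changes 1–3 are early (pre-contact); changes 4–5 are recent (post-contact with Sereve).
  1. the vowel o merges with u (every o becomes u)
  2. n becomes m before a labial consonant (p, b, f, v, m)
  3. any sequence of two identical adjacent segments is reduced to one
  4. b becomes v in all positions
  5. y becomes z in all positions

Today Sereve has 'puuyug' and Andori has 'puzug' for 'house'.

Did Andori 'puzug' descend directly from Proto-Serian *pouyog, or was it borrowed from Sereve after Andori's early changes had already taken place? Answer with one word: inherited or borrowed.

inherited

If inherited, *pouyog would pass through all of Andori's changes:
Andori: *pouyog
  pouyog → puuyug   [vowel merger]
  puuyug (rule 2 does not apply)
  puuyug → puyug   [degemination]
  puyug (rule 4 does not apply)
  puyug → puzug   [unconditioned shift]
  giving Andori puzug.
If borrowed from Sereve 'puuyug' after the early changes, it would undergo only the recent ones:
  rule 4 (unconditioned shift): no change (puuyug)
  rule 5 (unconditioned shift): puuyug → puuzug
  ⇒ as a loan: puuzug
Andori 'puzug' matches the inherited outcome exactly, so it is an inherited cognate, not a loan.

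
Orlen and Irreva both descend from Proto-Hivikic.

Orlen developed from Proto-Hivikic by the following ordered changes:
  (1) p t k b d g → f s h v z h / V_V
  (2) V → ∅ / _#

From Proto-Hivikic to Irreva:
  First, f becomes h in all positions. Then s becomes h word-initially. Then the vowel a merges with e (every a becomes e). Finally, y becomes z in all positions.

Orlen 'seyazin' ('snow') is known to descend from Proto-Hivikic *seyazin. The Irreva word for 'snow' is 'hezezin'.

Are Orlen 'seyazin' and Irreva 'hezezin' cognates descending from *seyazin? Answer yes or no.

yes

Derive the expected Irreva reflex of *seyazin:
Irreva: *seyazin > heyazin > heyezin > hezezin  (by debuccalisation, vowel merger, unconditioned shift)
Irreva 'hezezin' matches the regular reflex exactly, so the pair is cognate.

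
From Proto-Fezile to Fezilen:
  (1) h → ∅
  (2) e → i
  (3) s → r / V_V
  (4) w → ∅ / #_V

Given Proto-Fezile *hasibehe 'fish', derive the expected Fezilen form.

aribii

Fezilen: *hasibehe
  hasibehe → asibee   [h-loss]
  asibee → asibii   [vowel merger]
  asibii → aribii   [rhotacism]
  aribii (rule 4 does not apply)
  giving Fezilen aribii.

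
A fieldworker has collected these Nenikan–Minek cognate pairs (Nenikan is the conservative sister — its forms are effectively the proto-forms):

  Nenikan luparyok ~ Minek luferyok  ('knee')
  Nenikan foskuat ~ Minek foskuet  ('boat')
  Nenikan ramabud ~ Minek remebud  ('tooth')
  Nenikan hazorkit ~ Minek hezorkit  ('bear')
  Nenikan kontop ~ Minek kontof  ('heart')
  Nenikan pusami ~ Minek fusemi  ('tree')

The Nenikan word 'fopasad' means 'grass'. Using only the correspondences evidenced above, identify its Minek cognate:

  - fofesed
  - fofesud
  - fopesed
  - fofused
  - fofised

luparyok ~ luferyok — Nenikan p corresponds to Minek f between vowels (before a back vowel).
hazorkit ~ hezorkit — Nenikan a corresponds to Minek e after a consonant, before a consonant other than r, m, n, p, b, f, v.
Applying these to Nenikan 'fopasad':
  fopasad → fofasad   (p→f between vowels (before a back vowel))
  fofasad → fofesad   (a→e after a consonant, before a consonant other than r, m, n, p, b, f, v)
  fofesad → fofesed   (a→e after a consonant, before a consonant other than r, m, n, p, b, f, v)
So the Minek cognate is 'fofesed'.

fofesed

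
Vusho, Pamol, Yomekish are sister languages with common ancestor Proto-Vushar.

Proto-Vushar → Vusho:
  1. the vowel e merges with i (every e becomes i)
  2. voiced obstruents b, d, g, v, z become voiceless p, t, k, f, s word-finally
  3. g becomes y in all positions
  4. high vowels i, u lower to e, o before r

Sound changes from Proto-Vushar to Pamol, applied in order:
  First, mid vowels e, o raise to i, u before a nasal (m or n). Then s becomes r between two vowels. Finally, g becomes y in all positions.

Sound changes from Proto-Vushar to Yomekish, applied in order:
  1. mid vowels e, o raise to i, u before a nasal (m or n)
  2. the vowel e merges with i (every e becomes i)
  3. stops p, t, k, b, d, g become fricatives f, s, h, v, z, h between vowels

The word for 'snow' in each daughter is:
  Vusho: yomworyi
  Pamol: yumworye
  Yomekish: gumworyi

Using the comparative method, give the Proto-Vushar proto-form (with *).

*gomworye

Position 1: Vusho has y, Pamol has y, Yomekish has g. Yomekish preserves g here (none of its changes turn any other segment into g), so the proto-segment is *g.
Position 8: Vusho has i, Pamol has e, Yomekish has i. Pamol preserves e here (none of its changes turn any other segment into e), so the proto-segment is *e.
Position 2: Vusho has o, Pamol has u, Yomekish has u. Taking the neighbouring segments as reconstructed: Vusho o can only go back to *o; Pamol u could go back to *o or *u; Yomekish u could go back to *o or *u — the one source consistent with every daughter is *o.
The remaining positions agree across the daughters. Check the candidate against every language:
Vusho: *gomworye > gomworyi > yomworyi  (by vowel merger, unconditioned shift)
Pamol: *gomworye
  gomworye → gumworye   [pre-nasal raising]
  gumworye (rule 2 does not apply)
  gumworye → yumworye   [unconditioned shift]
  giving Pamol yumworye.
Yomekish: *gomworye
  gomworye → gumworye   [pre-nasal raising]
  gumworye → gumworyi   [vowel merger]
  gumworyi (rule 3 does not apply)
  giving Yomekish gumworyi.
*gomworye is the unique common source.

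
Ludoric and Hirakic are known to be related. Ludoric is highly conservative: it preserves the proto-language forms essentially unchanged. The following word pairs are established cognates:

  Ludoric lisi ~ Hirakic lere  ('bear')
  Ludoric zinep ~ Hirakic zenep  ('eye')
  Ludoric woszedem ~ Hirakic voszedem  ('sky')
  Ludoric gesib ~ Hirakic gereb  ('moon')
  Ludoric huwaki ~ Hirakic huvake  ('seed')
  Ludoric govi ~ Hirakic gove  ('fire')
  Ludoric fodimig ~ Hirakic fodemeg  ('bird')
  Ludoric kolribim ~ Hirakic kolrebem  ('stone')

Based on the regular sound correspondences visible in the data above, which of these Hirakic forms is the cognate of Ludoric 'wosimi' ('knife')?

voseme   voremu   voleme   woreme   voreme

voreme

woszedem ~ voszedem — Ludoric w corresponds to Hirakic v word-initially before a back vowel.
lisi ~ lere, gesib ~ gereb — Ludoric s corresponds to Hirakic r between vowels (before a front vowel).
fodimig ~ fodemeg, kolribim ~ kolrebem — Ludoric i corresponds to Hirakic e after a consonant, before a nasal.
lisi ~ lere, huwaki ~ huvake — Ludoric i corresponds to Hirakic e word-finally.
Applying these to Ludoric 'wosimi':
  wosimi → vosimi   (w→v word-initially before a back vowel)
  vosimi → vorimi   (s→r between vowels (before a front vowel))
  vorimi → voremi   (i→e after a consonant, before a nasal)
  voremi → voreme   (i→e word-finally)
So the Hirakic cognate is 'voreme'.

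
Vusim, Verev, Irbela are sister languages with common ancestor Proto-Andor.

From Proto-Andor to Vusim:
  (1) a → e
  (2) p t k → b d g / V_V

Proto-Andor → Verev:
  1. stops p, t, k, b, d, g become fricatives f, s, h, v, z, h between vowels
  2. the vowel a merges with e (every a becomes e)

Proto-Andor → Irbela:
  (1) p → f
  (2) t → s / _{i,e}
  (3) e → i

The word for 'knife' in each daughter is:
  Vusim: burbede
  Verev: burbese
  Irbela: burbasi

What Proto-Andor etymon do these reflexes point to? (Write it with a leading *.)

Position 5: Vusim has e, Verev has e, Irbela has a. Irbela preserves a here (none of its changes turn any other segment into a), so the proto-segment is *a.
Position 6: Vusim has d, Verev has s, Irbela has s. Taking the neighbouring segments as reconstructed: Vusim d could go back to *t or *d; Verev s could go back to *t or *s; Irbela s could go back to *t or *s — the one source consistent with every daughter is *t.
This points to *burbate. Verify forward in each daughter:
Vusim: *burbate
  burbate → burbete   [vowel merger]
  burbete → burbede   [intervocalic voicing]
  giving Vusim burbede.
Verev: start from *burbate.
  rule 1 (intervocalic lenition): burbate → burbase
  rule 2 (vowel merger): burbase → burbese
  ⇒ Verev burbese
Irbela: start from *burbate.
  rule 1: no change — burbate
  rule 2 (palatalisation): burbate → burbase
  rule 3 (vowel merger): burbase → burbasi
  ⇒ Irbela burbasi
*burbate is the unique common source.

*burbate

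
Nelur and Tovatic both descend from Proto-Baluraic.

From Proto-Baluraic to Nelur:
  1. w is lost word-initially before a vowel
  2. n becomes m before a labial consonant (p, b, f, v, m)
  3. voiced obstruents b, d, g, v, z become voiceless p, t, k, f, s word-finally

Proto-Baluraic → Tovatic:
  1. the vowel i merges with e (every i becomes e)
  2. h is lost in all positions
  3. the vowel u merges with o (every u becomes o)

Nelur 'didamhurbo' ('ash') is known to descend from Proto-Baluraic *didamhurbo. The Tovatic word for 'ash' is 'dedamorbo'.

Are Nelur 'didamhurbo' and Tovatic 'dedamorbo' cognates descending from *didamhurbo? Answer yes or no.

Derive the expected Tovatic reflex of *didamhurbo:
Tovatic: *didamhurbo > dedamhurbo > dedamurbo > dedamorbo  (by vowel merger, h-loss, vowel merger)
Tovatic 'dedamorbo' matches the regular reflex exactly, so the pair is cognate.

yes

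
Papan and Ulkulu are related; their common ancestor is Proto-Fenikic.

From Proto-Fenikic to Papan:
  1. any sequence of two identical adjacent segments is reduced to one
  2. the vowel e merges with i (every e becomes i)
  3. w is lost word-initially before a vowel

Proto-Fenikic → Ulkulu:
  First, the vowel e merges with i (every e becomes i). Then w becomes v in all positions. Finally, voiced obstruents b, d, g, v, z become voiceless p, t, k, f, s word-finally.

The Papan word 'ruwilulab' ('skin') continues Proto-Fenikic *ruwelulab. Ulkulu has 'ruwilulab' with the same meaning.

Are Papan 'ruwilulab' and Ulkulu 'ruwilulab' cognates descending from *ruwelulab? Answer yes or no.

no

Derive the expected Ulkulu reflex of *ruwelulab:
Ulkulu: *ruwelulab
  ruwelulab → ruwilulab   [vowel merger]
  ruwilulab → ruvilulab   [unconditioned shift]
  ruvilulab → ruvilulap   [final devoicing]
  giving Ulkulu ruvilulap.
The regular Ulkulu reflex would be 'ruvilulap', but the attested form is 'ruwilulab'. The correspondence is irregular, so they are not cognates (the Ulkulu form has a different source).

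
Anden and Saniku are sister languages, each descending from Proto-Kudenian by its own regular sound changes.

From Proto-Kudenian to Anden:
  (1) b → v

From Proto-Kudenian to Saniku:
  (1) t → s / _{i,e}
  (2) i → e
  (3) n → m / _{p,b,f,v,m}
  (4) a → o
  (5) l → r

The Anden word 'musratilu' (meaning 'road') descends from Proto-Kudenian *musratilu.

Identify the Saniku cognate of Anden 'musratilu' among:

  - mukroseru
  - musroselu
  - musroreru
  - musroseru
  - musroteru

musroseru

Saniku: start from *musratilu.
  rule 1 (palatalisation): musratilu → musrasilu
  rule 2 (vowel merger): musrasilu → musraselu
  rule 3: no change — musraselu
  rule 4 (vowel merger): musraselu → musroselu
  rule 5 (unconditioned shift): musroselu → musroseru
  ⇒ Saniku musroseru
The other candidates each miss or misapply at least one Saniku change.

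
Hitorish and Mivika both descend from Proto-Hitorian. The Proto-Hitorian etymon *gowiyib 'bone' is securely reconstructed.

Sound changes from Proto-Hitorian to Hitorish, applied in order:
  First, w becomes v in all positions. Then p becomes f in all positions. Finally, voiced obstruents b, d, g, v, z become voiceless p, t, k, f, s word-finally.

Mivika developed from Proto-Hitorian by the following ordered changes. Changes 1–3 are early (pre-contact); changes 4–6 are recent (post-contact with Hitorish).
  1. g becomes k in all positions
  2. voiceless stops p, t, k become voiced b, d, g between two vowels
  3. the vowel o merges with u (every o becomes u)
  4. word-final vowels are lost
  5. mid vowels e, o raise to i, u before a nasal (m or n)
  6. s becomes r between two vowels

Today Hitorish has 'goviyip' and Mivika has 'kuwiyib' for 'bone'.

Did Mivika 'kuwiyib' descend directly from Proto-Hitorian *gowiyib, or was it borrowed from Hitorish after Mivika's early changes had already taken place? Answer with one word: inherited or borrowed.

If inherited, *gowiyib would pass through all of Mivika's changes:
Mivika: *gowiyib > kowiyib > kuwiyib  (by unconditioned shift, vowel merger)
If borrowed from Hitorish 'goviyip' after the early changes, it would undergo only the recent ones:
  rule 4 (apocope): no change (goviyip)
  rule 5 (pre-nasal raising): no change (goviyip)
  rule 6 (rhotacism): no change (goviyip)
  ⇒ as a loan: goviyip
Mivika 'kuwiyib' matches the inherited outcome exactly, so it is an inherited cognate, not a loan.

inherited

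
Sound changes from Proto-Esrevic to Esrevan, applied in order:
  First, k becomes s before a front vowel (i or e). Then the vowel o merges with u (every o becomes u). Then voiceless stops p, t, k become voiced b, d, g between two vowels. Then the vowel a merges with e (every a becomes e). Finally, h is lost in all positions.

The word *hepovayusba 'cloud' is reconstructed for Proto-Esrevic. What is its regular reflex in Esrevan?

ebuveyusbe

Esrevan: start from *hepovayusba.
  rule 1: no change — hepovayusba
  rule 2 (vowel merger): hepovayusba → hepuvayusba
  rule 3 (intervocalic voicing): hepuvayusba → hebuvayusba
  rule 4 (vowel merger): hebuvayusba → hebuveyusbe
  rule 5 (h-loss): hebuveyusbe → ebuveyusbe
  ⇒ Esrevan ebuveyusbe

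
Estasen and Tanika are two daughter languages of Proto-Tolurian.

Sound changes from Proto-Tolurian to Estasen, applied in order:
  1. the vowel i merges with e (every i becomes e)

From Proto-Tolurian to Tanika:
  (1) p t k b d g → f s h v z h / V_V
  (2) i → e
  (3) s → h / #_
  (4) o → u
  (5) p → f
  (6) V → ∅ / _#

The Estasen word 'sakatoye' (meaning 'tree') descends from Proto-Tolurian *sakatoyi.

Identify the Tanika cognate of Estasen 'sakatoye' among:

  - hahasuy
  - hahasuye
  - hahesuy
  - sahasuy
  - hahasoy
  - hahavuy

hahasuy

Tanika: *sakatoyi > sahasoyi > sahasoye > hahasoye > hahasuye > hahasuy  (by intervocalic lenition, vowel merger, debuccalisation, vowel merger, apocope)
Only 'hahasuy' matches the regular Tanika development of *sakatoyi.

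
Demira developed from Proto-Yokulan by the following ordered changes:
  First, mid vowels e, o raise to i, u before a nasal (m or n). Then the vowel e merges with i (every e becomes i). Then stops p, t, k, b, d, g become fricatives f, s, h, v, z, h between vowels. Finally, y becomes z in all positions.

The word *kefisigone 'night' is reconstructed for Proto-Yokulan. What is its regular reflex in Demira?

kifisihuni

Demira: *kefisigone > kefisigune > kifisiguni > kifisihuni  (by pre-nasal raising, vowel merger, intervocalic lenition)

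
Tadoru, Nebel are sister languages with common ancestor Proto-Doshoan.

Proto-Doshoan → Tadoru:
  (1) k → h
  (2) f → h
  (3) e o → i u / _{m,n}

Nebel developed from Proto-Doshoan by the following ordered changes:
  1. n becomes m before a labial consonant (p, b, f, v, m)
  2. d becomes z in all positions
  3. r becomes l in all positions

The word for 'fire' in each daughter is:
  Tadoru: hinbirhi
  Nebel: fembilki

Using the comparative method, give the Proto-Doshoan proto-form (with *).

Position 1: Tadoru has h, Nebel has f. Nebel preserves f here (none of its changes turn any other segment into f), so the proto-segment is *f.
Position 7: Tadoru has h, Nebel has k. Nebel preserves k here (none of its changes turn any other segment into k), so the proto-segment is *k.
Position 3: Tadoru has n, Nebel has m. Tadoru preserves n here (none of its changes turn any other segment into n), so the proto-segment is *n.
Verify the candidate proto-form against each daughter:
Tadoru: *fenbirki
  fenbirki → fenbirhi   [unconditioned shift]
  fenbirhi → henbirhi   [unconditioned shift]
  henbirhi → hinbirhi   [pre-nasal raising]
  giving Tadoru hinbirhi.
Nebel: *fenbirki > fembirki > fembilki  (by nasal place assimilation, unconditioned shift)
No other proto-form is consistent with every reflex, so the reconstruction is *fenbirki.

*fenbirki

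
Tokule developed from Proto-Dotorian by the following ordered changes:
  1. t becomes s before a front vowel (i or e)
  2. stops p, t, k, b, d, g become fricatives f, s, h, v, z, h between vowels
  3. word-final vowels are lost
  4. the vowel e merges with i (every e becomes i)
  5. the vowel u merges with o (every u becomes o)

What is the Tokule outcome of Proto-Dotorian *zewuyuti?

Tokule: *zewuyuti > zewuyusi > zewuyus > ziwuyus > ziwoyos  (by palatalisation, apocope, vowel merger, vowel merger)

ziwoyos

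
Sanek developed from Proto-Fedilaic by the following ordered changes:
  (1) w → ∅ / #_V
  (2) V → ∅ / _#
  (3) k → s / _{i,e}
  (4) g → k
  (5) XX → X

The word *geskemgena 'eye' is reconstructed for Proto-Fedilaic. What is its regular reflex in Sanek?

kesemken

Sanek: *geskemgena > geskemgen > gessemgen > kessemken > kesemken  (by apocope, palatalisation, unconditioned shift, degemination)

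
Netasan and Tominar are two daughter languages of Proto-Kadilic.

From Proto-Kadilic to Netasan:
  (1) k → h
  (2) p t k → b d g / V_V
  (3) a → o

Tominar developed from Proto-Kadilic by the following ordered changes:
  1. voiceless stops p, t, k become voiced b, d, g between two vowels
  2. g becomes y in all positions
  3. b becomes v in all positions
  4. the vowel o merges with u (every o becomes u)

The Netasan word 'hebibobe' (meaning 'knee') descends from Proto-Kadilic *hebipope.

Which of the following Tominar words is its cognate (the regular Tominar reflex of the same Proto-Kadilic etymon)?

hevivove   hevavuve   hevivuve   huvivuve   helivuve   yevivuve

hevivuve

Tominar: *hebipope
  hebipope → hebibobe   [intervocalic voicing]
  hebibobe (rule 2 does not apply)
  hebibobe → hevivove   [unconditioned shift]
  hevivove → hevivuve   [vowel merger]
  giving Tominar hevivuve.
The other candidates each miss or misapply at least one Tominar change.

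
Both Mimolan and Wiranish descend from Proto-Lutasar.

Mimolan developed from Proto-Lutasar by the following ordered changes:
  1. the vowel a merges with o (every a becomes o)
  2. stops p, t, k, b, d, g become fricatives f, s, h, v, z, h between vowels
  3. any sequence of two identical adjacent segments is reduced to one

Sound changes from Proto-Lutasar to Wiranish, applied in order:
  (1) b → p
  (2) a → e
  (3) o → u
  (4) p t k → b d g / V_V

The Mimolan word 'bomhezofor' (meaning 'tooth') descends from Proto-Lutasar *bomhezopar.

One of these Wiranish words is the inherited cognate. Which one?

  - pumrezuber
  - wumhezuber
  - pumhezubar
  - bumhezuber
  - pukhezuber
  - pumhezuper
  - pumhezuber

pumhezuber

Wiranish: *bomhezopar > pomhezopar > pomhezoper > pumhezuper > pumhezuber  (by unconditioned shift, vowel merger, vowel merger, intervocalic voicing)
Among the options, 'pumhezuber' alone shows every Wiranish change applied in order.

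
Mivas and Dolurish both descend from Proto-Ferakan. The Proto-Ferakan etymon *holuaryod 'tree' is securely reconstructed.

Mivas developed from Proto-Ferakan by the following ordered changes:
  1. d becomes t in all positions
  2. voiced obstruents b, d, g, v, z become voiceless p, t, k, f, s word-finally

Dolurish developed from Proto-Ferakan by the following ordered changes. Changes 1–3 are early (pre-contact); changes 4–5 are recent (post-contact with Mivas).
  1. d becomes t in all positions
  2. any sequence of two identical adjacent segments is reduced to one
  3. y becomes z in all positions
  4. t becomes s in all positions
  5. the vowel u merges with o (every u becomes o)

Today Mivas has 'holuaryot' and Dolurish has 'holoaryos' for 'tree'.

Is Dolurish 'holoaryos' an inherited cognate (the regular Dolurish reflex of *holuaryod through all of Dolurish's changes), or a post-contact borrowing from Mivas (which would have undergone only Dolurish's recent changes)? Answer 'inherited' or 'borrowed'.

If inherited, *holuaryod would pass through all of Dolurish's changes:
Dolurish: start from *holuaryod.
  rule 1 (unconditioned shift): holuaryod → holuaryot
  rule 2: no change — holuaryot
  rule 3 (unconditioned shift): holuaryot → holuarzot
  rule 4 (unconditioned shift): holuarzot → holuarzos
  rule 5 (vowel merger): holuarzos → holoarzos
  ⇒ Dolurish holoarzos
If borrowed from Mivas 'holuaryot' after the early changes, it would undergo only the recent ones:
  rule 4 (unconditioned shift): holuaryot → holuaryos
  rule 5 (vowel merger): holuaryos → holoaryos
  ⇒ as a loan: holoaryos
Dolurish 'holoaryos' matches the loan outcome 'holoaryos', not the inherited 'holoarzos' — it skipped the early Dolurish changes, so it was borrowed from Mivas.

borrowed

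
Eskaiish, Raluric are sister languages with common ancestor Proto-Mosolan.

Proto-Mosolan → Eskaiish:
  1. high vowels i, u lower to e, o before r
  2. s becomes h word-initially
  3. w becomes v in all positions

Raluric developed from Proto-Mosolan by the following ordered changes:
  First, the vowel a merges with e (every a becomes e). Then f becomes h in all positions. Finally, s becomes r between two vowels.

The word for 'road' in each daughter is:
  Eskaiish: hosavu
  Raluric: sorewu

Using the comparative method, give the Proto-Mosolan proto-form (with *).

*sosawu

Position 4: Eskaiish has a, Raluric has e. Eskaiish preserves a here (none of its changes turn any other segment into a), so the proto-segment is *a.
Position 1: Eskaiish has h, Raluric has s. Raluric preserves s here (none of its changes turn any other segment into s), so the proto-segment is *s.
Continuing position by position gives *sosawu; check it forward:
Eskaiish: start from *sosawu.
  rule 1: no change — sosawu
  rule 2 (debuccalisation): sosawu → hosawu
  rule 3 (unconditioned shift): hosawu → hosavu
  ⇒ Eskaiish hosavu
Raluric: *sosawu > sosewu > sorewu  (by vowel merger, rhotacism)
Only *sosawu yields all of Eskaiish hosavu, Raluric sorewu.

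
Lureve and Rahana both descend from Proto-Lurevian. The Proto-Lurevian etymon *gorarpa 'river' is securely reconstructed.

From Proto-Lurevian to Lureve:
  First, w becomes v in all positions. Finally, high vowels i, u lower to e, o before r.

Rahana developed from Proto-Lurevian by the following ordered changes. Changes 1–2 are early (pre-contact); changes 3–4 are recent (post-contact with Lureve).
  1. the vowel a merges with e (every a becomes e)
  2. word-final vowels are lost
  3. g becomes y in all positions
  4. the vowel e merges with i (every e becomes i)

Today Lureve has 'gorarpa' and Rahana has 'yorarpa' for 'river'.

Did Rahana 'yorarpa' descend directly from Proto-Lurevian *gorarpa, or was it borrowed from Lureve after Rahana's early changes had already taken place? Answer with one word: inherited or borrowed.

If inherited, *gorarpa would pass through all of Rahana's changes:
Rahana: *gorarpa
  gorarpa → gorerpe   [vowel merger]
  gorerpe → gorerp   [apocope]
  gorerp → yorerp   [unconditioned shift]
  yorerp → yorirp   [vowel merger]
  giving Rahana yorirp.
If borrowed from Lureve 'gorarpa' after the early changes, it would undergo only the recent ones:
  rule 3 (unconditioned shift): gorarpa → yorarpa
  rule 4 (vowel merger): no change (yorarpa)
  ⇒ as a loan: yorarpa
Rahana 'yorarpa' matches the loan outcome 'yorarpa', not the inherited 'yorirp' — it skipped the early Rahana changes, so it was borrowed from Lureve.

borrowed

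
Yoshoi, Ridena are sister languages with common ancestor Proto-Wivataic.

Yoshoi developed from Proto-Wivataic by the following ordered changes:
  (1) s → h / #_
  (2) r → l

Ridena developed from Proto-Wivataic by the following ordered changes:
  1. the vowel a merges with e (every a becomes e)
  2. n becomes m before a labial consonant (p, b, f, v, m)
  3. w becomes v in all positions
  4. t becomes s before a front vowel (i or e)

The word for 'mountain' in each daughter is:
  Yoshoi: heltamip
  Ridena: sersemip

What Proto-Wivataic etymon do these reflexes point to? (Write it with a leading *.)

Position 3: Yoshoi has l, Ridena has r. Ridena preserves r here (none of its changes turn any other segment into r), so the proto-segment is *r.
Position 5: Yoshoi has a, Ridena has e. Yoshoi preserves a here (none of its changes turn any other segment into a), so the proto-segment is *a.
Continuing position by position gives *sertamip; check it forward:
Yoshoi: start from *sertamip.
  rule 1 (debuccalisation): sertamip → hertamip
  rule 2 (unconditioned shift): hertamip → heltamip
  ⇒ Yoshoi heltamip
Ridena: *sertamip
  sertamip → sertemip   [vowel merger]
  sertemip (rule 2 does not apply)
  sertemip (rule 3 does not apply)
  sertemip → sersemip   [palatalisation]
  giving Ridena sersemip.
Only *sertamip yields all of Yoshoi heltamip, Ridena sersemip.

*sertamip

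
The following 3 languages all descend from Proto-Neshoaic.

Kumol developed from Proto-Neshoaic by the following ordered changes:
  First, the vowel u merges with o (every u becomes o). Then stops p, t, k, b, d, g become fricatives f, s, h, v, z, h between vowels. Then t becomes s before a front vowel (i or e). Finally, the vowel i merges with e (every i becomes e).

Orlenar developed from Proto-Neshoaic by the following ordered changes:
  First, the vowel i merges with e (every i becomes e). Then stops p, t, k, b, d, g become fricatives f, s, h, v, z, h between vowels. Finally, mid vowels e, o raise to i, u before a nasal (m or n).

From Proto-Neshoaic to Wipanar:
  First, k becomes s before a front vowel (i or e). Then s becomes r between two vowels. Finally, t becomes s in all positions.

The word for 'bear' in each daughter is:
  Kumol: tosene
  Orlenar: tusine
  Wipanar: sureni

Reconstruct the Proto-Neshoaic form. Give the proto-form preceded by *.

*tuseni

Position 3: Kumol has s, Orlenar has s, Wipanar has r. Taking the neighbouring segments as reconstructed: Kumol s could go back to *t or *s; Orlenar s could go back to *t or *s; Wipanar r could go back to *k or *s or *r — the one source consistent with every daughter is *s.
Position 2: Kumol has o, Orlenar has u, Wipanar has u. Wipanar preserves u here (none of its changes turn any other segment into u), so the proto-segment is *u.
Position 6: Kumol has e, Orlenar has e, Wipanar has i. Wipanar preserves i here (none of its changes turn any other segment into i), so the proto-segment is *i.
Continuing position by position gives *tuseni; check it forward:
Kumol: *tuseni
  tuseni → toseni   [vowel merger]
  toseni (rule 2 does not apply)
  toseni (rule 3 does not apply)
  toseni → tosene   [vowel merger]
  giving Kumol tosene.
Orlenar: *tuseni > tusene > tusine  (by vowel merger, pre-nasal raising)
Wipanar: *tuseni > tureni > sureni  (by rhotacism, unconditioned shift)
No other proto-form is consistent with every reflex, so the reconstruction is *tuseni.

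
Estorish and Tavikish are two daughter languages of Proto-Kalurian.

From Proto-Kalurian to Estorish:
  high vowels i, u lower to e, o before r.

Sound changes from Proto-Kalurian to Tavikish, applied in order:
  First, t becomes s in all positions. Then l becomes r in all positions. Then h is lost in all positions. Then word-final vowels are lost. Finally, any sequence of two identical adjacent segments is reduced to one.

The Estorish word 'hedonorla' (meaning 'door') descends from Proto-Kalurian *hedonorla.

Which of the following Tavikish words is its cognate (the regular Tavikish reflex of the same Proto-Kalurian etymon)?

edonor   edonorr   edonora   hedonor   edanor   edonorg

edonor

Tavikish: *hedonorla
  hedonorla (rule 1 does not apply)
  hedonorla → hedonorra   [unconditioned shift]
  hedonorra → edonorra   [h-loss]
  edonorra → edonorr   [apocope]
  edonorr → edonor   [degemination]
  giving Tavikish edonor.
Among the options, 'edonor' alone shows every Tavikish change applied in order.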